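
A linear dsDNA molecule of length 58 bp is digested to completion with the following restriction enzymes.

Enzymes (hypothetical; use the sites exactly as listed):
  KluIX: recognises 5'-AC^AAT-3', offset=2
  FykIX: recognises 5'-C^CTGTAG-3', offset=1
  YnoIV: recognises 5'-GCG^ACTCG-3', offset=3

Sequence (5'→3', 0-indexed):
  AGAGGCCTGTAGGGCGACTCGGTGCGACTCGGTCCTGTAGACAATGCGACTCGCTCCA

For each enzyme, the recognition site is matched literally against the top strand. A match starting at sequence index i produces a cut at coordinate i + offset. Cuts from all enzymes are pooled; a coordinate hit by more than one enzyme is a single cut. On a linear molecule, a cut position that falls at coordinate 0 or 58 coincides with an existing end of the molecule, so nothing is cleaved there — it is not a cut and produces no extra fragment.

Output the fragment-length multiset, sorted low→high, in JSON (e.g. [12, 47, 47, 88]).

Scan for sites:
  KluIX ACAAT/2: at [40] ⇒ [42]
  FykIX CCTGTAG/1: at [5, 33] ⇒ [6, 34]
  YnoIV GCGACTCG/3: at [13, 23, 45] ⇒ [16, 26, 48]

All cut coordinates (distinct, sorted): [6, 16, 26, 34, 42, 48]

Fragment lengths:
  [0,6): 6 bp
  [6,16): 10 bp
  [16,26): 10 bp
  [26,34): 8 bp
  [34,42): 8 bp
  [42,48): 6 bp
  [48,58): 10 bp

[6,6,8,8,10,10,10]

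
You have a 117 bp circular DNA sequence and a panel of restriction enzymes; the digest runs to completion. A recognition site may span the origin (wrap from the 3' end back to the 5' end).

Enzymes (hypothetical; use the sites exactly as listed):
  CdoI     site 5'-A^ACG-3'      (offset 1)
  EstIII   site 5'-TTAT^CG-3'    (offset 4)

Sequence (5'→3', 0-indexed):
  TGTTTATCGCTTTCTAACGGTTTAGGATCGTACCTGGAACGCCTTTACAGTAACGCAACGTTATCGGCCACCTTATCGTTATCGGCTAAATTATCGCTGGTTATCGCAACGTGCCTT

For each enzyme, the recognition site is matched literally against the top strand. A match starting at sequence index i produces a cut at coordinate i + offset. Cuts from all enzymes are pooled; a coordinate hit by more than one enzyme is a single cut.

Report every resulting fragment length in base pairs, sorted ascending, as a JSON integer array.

Per-enzyme occurrences:
  CdoI AACG/1: at [15, 37, 51, 56, 107] ⇒ [16, 38, 52, 57, 108]
  EstIII TTATCG/4: at [3, 60, 72, 78, 90, 100] ⇒ [7, 64, 76, 82, 94, 104]

Pooled cuts: [7, 16, 38, 52, 57, 64, 76, 82, 94, 104, 108]

Fragments:
  7→16: 9 bp
  16→38: 22 bp
  38→52: 14 bp
  52→57: 5 bp
  57→64: 7 bp
  64→76: 12 bp
  76→82: 6 bp
  82→94: 12 bp
  94→104: 10 bp
  104→108: 4 bp
  108→7 (wrap): 117-108+7 = 16 bp

[4,5,6,7,9,10,12,12,14,16,22]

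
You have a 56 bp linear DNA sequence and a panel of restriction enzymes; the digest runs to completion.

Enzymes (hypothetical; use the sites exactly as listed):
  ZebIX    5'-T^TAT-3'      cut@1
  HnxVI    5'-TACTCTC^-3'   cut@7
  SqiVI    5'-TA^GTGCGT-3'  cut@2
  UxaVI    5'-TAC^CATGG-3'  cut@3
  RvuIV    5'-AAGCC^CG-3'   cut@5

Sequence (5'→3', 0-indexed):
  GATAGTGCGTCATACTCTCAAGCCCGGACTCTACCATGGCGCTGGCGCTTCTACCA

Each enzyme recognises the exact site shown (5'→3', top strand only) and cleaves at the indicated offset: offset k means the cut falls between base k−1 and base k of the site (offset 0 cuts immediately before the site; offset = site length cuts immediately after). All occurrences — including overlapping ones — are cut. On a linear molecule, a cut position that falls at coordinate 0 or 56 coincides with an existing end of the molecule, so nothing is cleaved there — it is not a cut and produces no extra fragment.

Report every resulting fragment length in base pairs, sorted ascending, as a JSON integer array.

[4,5,10,15,22]

Per-enzyme occurrences:
  ZebIX (TTAT, off=1): no sites
  HnxVI (TACTCTC, off=7): starts [12] → cuts [19]
  SqiVI (TAGTGCGT, off=2): starts [2] → cuts [4]
  UxaVI (TACCATGG, off=3): starts [31] → cuts [34]
  RvuIV (AAGCCCG, off=5): starts [19] → cuts [24]

All cut coordinates (distinct, sorted): [4, 19, 24, 34]

Fragment lengths:
  [0,4): 4 bp
  [4,19): 15 bp
  [19,24): 5 bp
  [24,34): 10 bp
  [34,56): 22 bp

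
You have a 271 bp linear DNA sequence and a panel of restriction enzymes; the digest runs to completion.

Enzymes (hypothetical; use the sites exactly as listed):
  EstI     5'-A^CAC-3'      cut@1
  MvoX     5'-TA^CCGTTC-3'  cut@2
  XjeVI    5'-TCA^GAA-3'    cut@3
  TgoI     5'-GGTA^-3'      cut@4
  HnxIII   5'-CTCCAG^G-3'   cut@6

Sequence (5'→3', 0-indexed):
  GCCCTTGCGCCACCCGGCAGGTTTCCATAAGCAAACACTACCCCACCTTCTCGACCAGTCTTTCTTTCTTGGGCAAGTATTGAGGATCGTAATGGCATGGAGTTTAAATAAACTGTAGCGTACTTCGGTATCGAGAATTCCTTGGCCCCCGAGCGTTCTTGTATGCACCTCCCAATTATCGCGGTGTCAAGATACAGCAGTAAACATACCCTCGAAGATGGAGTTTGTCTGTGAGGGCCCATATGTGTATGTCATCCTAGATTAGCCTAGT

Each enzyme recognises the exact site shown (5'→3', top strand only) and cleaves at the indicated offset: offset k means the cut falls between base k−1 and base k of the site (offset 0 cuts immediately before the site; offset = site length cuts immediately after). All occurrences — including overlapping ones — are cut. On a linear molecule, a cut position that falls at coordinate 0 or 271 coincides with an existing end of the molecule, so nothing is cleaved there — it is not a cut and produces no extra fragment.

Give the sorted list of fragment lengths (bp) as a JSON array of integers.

Scan for sites:
  EstI (ACAC, off=1): starts [34] → cuts [35]
  MvoX (TACCGTTC, off=2): no sites
  XjeVI (TCAGAA, off=3): no sites
  TgoI (GGTA, off=4): starts [126] → cuts [130]
  HnxIII (CTCCAGG, off=6): no sites

Pooled cuts: [35, 130]

Fragments:
  [0,35): 35 bp
  [35,130): 95 bp
  [130,271): 141 bp

[35,95,141]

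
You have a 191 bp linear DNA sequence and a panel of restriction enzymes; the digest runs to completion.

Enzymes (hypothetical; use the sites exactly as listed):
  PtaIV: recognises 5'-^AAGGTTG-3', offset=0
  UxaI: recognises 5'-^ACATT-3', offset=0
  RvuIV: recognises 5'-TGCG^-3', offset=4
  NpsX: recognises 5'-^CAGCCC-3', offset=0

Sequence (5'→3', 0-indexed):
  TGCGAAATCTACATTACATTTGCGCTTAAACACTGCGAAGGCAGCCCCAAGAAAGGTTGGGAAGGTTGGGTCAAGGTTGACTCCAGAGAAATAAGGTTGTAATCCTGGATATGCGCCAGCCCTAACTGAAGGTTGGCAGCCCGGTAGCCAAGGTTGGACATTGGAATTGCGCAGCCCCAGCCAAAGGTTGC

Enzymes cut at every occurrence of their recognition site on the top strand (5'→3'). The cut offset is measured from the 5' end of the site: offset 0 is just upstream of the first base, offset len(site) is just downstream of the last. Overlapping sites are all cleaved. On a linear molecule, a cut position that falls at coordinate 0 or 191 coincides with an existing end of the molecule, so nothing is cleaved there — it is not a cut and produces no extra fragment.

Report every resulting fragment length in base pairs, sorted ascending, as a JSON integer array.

[1,4,4,5,6,8,8,8,9,9,11,11,12,12,13,13,14,20,23]

Per-enzyme occurrences:
  PtaIV AAGGTTG/0: at [52, 61, 72, 92, 128, 149, 183] ⇒ [52, 61, 72, 92, 128, 149, 183]
  UxaI ACATT/0: at [10, 15, 157] ⇒ [10, 15, 157]
  RvuIV TGCG/4: at [0, 20, 33, 111, 167] ⇒ [4, 24, 37, 115, 171]
  NpsX CAGCCC/0: at [41, 116, 136, 171] ⇒ [41, 116, 136, 171]

Pooled cuts: [4, 10, 15, 24, 37, 41, 52, 61, 72, 92, 115, 116, 128, 136, 149, 157, 171, 183]

Fragments:
  [0,4): 4 bp
  [4,10): 6 bp
  [10,15): 5 bp
  [15,24): 9 bp
  [24,37): 13 bp
  [37,41): 4 bp
  [41,52): 11 bp
  [52,61): 9 bp
  [61,72): 11 bp
  [72,92): 20 bp
  [92,115): 23 bp
  [115,116): 1 bp
  [116,128): 12 bp
  [128,136): 8 bp
  [136,149): 13 bp
  [149,157): 8 bp
  [157,171): 14 bp
  [171,183): 12 bp
  [183,191): 8 bp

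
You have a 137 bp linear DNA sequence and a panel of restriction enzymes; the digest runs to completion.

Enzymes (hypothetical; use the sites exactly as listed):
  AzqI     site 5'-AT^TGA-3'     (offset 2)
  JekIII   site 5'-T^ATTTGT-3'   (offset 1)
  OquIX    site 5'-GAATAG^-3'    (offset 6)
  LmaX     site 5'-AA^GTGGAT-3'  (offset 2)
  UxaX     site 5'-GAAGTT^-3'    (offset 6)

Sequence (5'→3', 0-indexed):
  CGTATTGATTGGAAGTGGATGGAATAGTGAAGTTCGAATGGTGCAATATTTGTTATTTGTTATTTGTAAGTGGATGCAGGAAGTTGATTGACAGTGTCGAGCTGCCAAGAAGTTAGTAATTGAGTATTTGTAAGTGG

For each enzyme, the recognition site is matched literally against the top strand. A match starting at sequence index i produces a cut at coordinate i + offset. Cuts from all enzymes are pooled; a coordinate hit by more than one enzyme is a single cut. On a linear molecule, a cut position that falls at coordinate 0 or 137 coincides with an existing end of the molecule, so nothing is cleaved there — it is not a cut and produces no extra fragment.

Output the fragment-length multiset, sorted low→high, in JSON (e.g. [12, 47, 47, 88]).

[3,5,5,6,7,7,7,8,9,12,13,13,16,26]

Scan for sites:
  AzqI (ATTGA, off=2): starts [3, 86, 118] → cuts [5, 88, 120]
  JekIII (TATTTGT, off=1): starts [46, 53, 60, 124] → cuts [47, 54, 61, 125]
  OquIX (GAATAG, off=6): starts [21] → cuts [27]
  LmaX (AAGTGGAT, off=2): starts [12, 67] → cuts [14, 69]
  UxaX (GAAGTT, off=6): starts [28, 79, 108] → cuts [34, 85, 114]

Pooled cuts: [5, 14, 27, 34, 47, 54, 61, 69, 85, 88, 114, 120, 125]

Fragments:
  [0,5): 5 bp
  [5,14): 9 bp
  [14,27): 13 bp
  [27,34): 7 bp
  [34,47): 13 bp
  [47,54): 7 bp
  [54,61): 7 bp
  [61,69): 8 bp
  [69,85): 16 bp
  [85,88): 3 bp
  [88,114): 26 bp
  [114,120): 6 bp
  [120,125): 5 bp
  [125,137): 12 bp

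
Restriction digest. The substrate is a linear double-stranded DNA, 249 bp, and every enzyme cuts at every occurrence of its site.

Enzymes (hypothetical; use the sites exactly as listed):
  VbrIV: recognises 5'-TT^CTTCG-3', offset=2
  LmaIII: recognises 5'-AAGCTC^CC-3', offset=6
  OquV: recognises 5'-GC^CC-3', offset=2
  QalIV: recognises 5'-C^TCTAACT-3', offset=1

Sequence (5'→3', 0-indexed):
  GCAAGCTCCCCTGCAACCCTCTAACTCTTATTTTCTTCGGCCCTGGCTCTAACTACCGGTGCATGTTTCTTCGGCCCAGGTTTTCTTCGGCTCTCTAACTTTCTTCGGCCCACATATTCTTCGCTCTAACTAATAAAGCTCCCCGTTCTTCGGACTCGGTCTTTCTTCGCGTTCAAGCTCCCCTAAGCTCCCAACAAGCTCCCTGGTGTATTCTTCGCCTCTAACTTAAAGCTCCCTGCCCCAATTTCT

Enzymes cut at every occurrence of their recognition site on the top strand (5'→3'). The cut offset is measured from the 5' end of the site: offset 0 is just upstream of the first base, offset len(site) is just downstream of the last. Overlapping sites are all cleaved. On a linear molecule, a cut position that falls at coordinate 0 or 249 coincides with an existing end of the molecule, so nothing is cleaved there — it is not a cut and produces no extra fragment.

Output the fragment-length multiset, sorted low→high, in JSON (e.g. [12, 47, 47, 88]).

Scan for sites:
  VbrIV TTCTTCG/2: at [32, 66, 82, 100, 116, 145, 162, 210] ⇒ [34, 68, 84, 102, 118, 147, 164, 212]
  LmaIII AAGCTCCC/6: at [2, 135, 174, 184, 195, 228] ⇒ [8, 141, 180, 190, 201, 234]
  OquV GCCC/2: at [39, 73, 107, 237] ⇒ [41, 75, 109, 239]
  QalIV CTCTAACT/1: at [18, 46, 92, 123, 218] ⇒ [19, 47, 93, 124, 219]

Pooled cuts: [8, 19, 34, 41, 47, 68, 75, 84, 93, 102, 109, 118, 124, 141, 147, 164, 180, 190, 201, 212, 219, 234, 239]

Fragments:
  [0,8): 8 bp
  [8,19): 11 bp
  [19,34): 15 bp
  [34,41): 7 bp
  [41,47): 6 bp
  [47,68): 21 bp
  [68,75): 7 bp
  [75,84): 9 bp
  [84,93): 9 bp
  [93,102): 9 bp
  [102,109): 7 bp
  [109,118): 9 bp
  [118,124): 6 bp
  [124,141): 17 bp
  [141,147): 6 bp
  [147,164): 17 bp
  [164,180): 16 bp
  [180,190): 10 bp
  [190,201): 11 bp
  [201,212): 11 bp
  [212,219): 7 bp
  [219,234): 15 bp
  [234,239): 5 bp
  [239,249): 10 bp

[5,6,6,6,7,7,7,7,8,9,9,9,9,10,10,11,11,11,15,15,16,17,17,21]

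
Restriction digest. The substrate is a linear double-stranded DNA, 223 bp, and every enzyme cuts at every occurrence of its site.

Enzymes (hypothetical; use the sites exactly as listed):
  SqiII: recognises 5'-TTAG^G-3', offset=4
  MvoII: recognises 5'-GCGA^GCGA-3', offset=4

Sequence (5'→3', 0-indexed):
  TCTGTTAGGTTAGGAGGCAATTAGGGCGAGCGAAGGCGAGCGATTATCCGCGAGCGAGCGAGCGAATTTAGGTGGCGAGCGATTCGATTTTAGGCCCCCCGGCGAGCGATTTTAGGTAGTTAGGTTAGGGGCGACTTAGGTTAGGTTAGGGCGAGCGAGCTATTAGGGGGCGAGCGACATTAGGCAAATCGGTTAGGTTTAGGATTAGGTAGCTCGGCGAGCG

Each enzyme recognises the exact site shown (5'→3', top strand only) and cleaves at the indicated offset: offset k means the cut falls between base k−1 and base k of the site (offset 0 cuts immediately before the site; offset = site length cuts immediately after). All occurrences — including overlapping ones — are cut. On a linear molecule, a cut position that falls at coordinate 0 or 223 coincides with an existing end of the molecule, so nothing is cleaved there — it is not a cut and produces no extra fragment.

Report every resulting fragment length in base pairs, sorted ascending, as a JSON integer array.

Per-enzyme occurrences:
  SqiII TTAGG/4: at [4, 9, 20, 67, 89, 111, 119, 124, 135, 140, 145, 162, 179, 192, 198, 204] ⇒ [8, 13, 24, 71, 93, 115, 123, 128, 139, 144, 149, 166, 183, 196, 202, 208]
  MvoII GCGAGCGA/4: at [25, 35, 49, 53, 57, 74, 101, 150, 169] ⇒ [29, 39, 53, 57, 61, 78, 105, 154, 173]

All cut coordinates (distinct, sorted): [8, 13, 24, 29, 39, 53, 57, 61, 71, 78, 93, 105, 115, 123, 128, 139, 144, 149, 154, 166, 173, 183, 196, 202, 208]

Fragment lengths:
  [0,8): 8 bp
  [8,13): 5 bp
  [13,24): 11 bp
  [24,29): 5 bp
  [29,39): 10 bp
  [39,53): 14 bp
  [53,57): 4 bp
  [57,61): 4 bp
  [61,71): 10 bp
  [71,78): 7 bp
  [78,93): 15 bp
  [93,105): 12 bp
  [105,115): 10 bp
  [115,123): 8 bp
  [123,128): 5 bp
  [128,139): 11 bp
  [139,144): 5 bp
  [144,149): 5 bp
  [149,154): 5 bp
  [154,166): 12 bp
  [166,173): 7 bp
  [173,183): 10 bp
  [183,196): 13 bp
  [196,202): 6 bp
  [202,208): 6 bp
  [208,223): 15 bp

[4,4,5,5,5,5,5,5,6,6,7,7,8,8,10,10,10,10,11,11,12,12,13,14,15,15]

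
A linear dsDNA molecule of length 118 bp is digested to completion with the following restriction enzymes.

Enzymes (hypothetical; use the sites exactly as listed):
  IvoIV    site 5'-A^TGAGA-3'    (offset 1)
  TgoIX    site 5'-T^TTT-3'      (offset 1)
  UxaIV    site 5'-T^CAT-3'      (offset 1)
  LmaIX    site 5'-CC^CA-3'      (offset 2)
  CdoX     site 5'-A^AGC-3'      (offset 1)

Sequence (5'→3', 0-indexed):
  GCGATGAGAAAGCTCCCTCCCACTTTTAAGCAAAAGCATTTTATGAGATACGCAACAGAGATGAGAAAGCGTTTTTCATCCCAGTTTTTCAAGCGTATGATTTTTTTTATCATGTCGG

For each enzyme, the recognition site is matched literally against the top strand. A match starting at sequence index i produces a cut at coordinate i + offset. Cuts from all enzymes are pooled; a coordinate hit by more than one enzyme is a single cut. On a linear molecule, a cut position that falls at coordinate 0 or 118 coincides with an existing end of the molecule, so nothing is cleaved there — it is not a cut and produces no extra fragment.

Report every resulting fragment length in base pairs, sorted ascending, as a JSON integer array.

[1,1,1,1,1,1,3,4,4,4,4,4,5,5,5,5,5,6,6,6,8,10,10,18]

Scan for sites:
  IvoIV (ATGAGA, off=1): starts [3, 42, 60] → cuts [4, 43, 61]
  TgoIX (TTTT, off=1): starts [23, 38, 71, 72, 84, 85, 100, 101, 102, 103, 104] → cuts [24, 39, 72, 73, 85, 86, 101, 102, 103, 104, 105]
  UxaIV (TCAT, off=1): starts [75, 109] → cuts [76, 110]
  LmaIX (CCCA, off=2): starts [18, 79] → cuts [20, 81]
  CdoX (AAGC, off=1): starts [9, 27, 33, 66, 90] → cuts [10, 28, 34, 67, 91]

Pooled cuts: [4, 10, 20, 24, 28, 34, 39, 43, 61, 67, 72, 73, 76, 81, 85, 86, 91, 101, 102, 103, 104, 105, 110]

Fragments:
  [0,4): 4 bp
  [4,10): 6 bp
  [10,20): 10 bp
  [20,24): 4 bp
  [24,28): 4 bp
  [28,34): 6 bp
  [34,39): 5 bp
  [39,43): 4 bp
  [43,61): 18 bp
  [61,67): 6 bp
  [67,72): 5 bp
  [72,73): 1 bp
  [73,76): 3 bp
  [76,81): 5 bp
  [81,85): 4 bp
  [85,86): 1 bp
  [86,91): 5 bp
  [91,101): 10 bp
  [101,102): 1 bp
  [102,103): 1 bp
  [103,104): 1 bp
  [104,105): 1 bp
  [105,110): 5 bp
  [110,118): 8 bp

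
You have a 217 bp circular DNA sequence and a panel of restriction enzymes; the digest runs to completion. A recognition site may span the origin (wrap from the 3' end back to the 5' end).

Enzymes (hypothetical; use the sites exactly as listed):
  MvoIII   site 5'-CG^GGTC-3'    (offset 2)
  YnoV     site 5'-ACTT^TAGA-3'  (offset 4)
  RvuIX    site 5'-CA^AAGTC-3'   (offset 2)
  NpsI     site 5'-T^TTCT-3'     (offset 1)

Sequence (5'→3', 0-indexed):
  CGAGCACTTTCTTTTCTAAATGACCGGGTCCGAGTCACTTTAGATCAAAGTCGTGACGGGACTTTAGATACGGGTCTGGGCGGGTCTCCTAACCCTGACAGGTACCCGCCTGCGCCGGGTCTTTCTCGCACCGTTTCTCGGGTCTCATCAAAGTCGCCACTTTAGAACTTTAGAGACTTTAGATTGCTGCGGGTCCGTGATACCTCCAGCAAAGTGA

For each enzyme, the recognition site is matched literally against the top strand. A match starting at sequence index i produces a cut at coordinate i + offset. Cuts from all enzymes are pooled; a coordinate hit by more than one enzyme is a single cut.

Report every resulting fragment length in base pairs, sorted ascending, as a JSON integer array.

Site scan:
  MvoIII CGGGTC/2: at [24, 70, 80, 115, 138, 189] ⇒ [26, 72, 82, 117, 140, 191]
  YnoV ACTTTAGA/4: at [36, 60, 158, 166, 175] ⇒ [40, 64, 162, 170, 179]
  RvuIX CAAAGTC/2: at [45, 148] ⇒ [47, 150]
  NpsI TTTCT/1: at [7, 12, 121, 133] ⇒ [8, 13, 122, 134]

All cut coordinates (distinct, sorted): [8, 13, 26, 40, 47, 64, 72, 82, 117, 122, 134, 140, 150, 162, 170, 179, 191]

Fragment lengths:
  8→13: 5 bp
  13→26: 13 bp
  26→40: 14 bp
  40→47: 7 bp
  47→64: 17 bp
  64→72: 8 bp
  72→82: 10 bp
  82→117: 35 bp
  117→122: 5 bp
  122→134: 12 bp
  134→140: 6 bp
  140→150: 10 bp
  150→162: 12 bp
  162→170: 8 bp
  170→179: 9 bp
  179→191: 12 bp
  191→8 (wrap): 217-191+8 = 34 bp

[5,5,6,7,8,8,9,10,10,12,12,12,13,14,17,34,35]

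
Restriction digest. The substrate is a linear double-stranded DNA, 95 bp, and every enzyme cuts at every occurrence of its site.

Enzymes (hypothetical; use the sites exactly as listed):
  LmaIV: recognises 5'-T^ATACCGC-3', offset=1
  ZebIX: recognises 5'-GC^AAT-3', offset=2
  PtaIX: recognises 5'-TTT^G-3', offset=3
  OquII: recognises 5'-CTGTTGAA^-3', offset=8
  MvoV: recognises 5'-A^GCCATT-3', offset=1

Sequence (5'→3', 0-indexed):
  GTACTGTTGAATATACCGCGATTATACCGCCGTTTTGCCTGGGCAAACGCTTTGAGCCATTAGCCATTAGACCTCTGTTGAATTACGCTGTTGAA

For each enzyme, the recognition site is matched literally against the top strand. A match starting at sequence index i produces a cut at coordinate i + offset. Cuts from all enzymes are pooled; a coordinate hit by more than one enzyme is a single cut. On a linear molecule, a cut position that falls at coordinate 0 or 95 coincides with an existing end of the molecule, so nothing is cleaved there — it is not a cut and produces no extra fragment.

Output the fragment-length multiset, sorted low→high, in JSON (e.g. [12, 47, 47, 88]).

Scan for sites:
  LmaIV TATACCGC/1: at [11, 22] ⇒ [12, 23]
  ZebIX (GCAAT, off=2): no sites
  PtaIX TTTG/3: at [33, 50] ⇒ [36, 53]
  OquII CTGTTGAA/8: at [3, 74, 87] ⇒ [11, 82] (position 95 is a terminus of the linear molecule — no cut)
  MvoV AGCCATT/1: at [54, 61] ⇒ [55, 62]

Pooled cuts: [11, 12, 23, 36, 53, 55, 62, 82]

Fragment lengths:
  [0,11): 11 bp
  [11,12): 1 bp
  [12,23): 11 bp
  [23,36): 13 bp
  [36,53): 17 bp
  [53,55): 2 bp
  [55,62): 7 bp
  [62,82): 20 bp
  [82,95): 13 bp

[1,2,7,11,11,13,13,17,20]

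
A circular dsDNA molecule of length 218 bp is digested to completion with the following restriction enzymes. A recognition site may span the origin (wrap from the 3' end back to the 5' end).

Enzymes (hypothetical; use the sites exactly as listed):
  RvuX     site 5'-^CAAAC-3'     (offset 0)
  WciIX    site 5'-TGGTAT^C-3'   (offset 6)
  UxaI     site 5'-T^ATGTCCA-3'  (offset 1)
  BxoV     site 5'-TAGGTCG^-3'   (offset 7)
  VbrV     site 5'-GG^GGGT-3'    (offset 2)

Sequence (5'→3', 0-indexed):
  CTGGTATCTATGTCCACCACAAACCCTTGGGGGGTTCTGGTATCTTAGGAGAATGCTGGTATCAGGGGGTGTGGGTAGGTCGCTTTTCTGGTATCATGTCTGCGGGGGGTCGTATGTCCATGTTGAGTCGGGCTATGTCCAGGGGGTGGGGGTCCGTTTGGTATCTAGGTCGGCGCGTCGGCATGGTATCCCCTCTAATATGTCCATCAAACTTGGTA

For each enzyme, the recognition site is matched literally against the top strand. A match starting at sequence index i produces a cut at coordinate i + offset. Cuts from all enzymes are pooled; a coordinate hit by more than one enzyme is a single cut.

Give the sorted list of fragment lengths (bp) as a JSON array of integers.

Site scan:
  RvuX CAAAC/0: at [19, 207] ⇒ [19, 207]
  WciIX TGGTATC/6: at [1, 37, 56, 88, 158, 183] ⇒ [7, 43, 62, 94, 164, 189]
  UxaI TATGTCCA/1: at [8, 112, 133, 198] ⇒ [9, 113, 134, 199]
  BxoV TAGGTCG/7: at [75, 165] ⇒ [82, 172]
  VbrV GGGGGT/2: at [29, 64, 104, 141, 147] ⇒ [31, 66, 106, 143, 149]

Pooled cuts: [7, 9, 19, 31, 43, 62, 66, 82, 94, 106, 113, 134, 143, 149, 164, 172, 189, 199, 207]

Fragments:
  7→9: 2 bp
  9→19: 10 bp
  19→31: 12 bp
  31→43: 12 bp
  43→62: 19 bp
  62→66: 4 bp
  66→82: 16 bp
  82→94: 12 bp
  94→106: 12 bp
  106→113: 7 bp
  113→134: 21 bp
  134→143: 9 bp
  143→149: 6 bp
  149→164: 15 bp
  164→172: 8 bp
  172→189: 17 bp
  189→199: 10 bp
  199→207: 8 bp
  207→7 (wrap): 218-207+7 = 18 bp

[2,4,6,7,8,8,9,10,10,12,12,12,12,15,16,17,18,19,21]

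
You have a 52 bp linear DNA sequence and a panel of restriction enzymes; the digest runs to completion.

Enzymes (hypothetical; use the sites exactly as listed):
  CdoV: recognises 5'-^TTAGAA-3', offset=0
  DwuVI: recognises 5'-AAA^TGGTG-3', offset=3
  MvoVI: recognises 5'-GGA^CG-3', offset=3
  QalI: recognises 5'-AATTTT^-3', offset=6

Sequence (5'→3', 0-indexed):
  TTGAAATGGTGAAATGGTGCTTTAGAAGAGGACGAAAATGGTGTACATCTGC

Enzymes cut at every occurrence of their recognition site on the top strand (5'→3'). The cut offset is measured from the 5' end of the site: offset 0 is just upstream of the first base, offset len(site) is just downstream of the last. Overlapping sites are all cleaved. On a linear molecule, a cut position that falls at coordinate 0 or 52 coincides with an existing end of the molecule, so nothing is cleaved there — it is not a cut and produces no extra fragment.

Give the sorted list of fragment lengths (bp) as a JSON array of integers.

[6,6,7,8,11,14]

Site scan:
  CdoV (TTAGAA, off=0): starts [21] → cuts [21]
  DwuVI (AAATGGTG, off=3): starts [3, 11, 35] → cuts [6, 14, 38]
  MvoVI (GGACG, off=3): starts [29] → cuts [32]
  QalI (AATTTT, off=6): no sites

All cut coordinates (distinct, sorted): [6, 14, 21, 32, 38]

Fragment lengths:
  [0,6): 6 bp
  [6,14): 8 bp
  [14,21): 7 bp
  [21,32): 11 bp
  [32,38): 6 bp
  [38,52): 14 bp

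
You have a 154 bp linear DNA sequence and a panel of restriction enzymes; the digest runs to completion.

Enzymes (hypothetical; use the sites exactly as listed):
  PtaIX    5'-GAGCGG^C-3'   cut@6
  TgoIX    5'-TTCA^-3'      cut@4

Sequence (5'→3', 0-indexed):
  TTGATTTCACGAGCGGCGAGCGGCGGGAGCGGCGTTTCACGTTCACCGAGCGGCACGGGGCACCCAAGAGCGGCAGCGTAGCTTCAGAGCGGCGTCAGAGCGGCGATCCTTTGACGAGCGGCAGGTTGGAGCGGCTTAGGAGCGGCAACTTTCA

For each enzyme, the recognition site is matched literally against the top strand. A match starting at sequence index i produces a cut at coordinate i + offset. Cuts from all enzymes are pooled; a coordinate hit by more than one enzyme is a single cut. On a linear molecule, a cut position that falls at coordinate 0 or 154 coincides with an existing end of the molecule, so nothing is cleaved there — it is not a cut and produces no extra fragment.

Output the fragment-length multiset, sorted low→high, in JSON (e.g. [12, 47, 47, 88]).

[6,6,7,7,7,8,9,9,9,11,11,13,13,18,20]

Scan for sites:
  PtaIX (GAGCGGC, off=6): starts [10, 17, 26, 47, 67, 86, 97, 115, 128, 139] → cuts [16, 23, 32, 53, 73, 92, 103, 121, 134, 145]
  TgoIX (TTCA, off=4): starts [5, 35, 41, 82, 150] → cuts [9, 39, 45, 86] (position 154 is a terminus of the linear molecule — no cut)

Pooled cuts: [9, 16, 23, 32, 39, 45, 53, 73, 86, 92, 103, 121, 134, 145]

Fragment lengths:
  [0,9): 9 bp
  [9,16): 7 bp
  [16,23): 7 bp
  [23,32): 9 bp
  [32,39): 7 bp
  [39,45): 6 bp
  [45,53): 8 bp
  [53,73): 20 bp
  [73,86): 13 bp
  [86,92): 6 bp
  [92,103): 11 bp
  [103,121): 18 bp
  [121,134): 13 bp
  [134,145): 11 bp
  [145,154): 9 bp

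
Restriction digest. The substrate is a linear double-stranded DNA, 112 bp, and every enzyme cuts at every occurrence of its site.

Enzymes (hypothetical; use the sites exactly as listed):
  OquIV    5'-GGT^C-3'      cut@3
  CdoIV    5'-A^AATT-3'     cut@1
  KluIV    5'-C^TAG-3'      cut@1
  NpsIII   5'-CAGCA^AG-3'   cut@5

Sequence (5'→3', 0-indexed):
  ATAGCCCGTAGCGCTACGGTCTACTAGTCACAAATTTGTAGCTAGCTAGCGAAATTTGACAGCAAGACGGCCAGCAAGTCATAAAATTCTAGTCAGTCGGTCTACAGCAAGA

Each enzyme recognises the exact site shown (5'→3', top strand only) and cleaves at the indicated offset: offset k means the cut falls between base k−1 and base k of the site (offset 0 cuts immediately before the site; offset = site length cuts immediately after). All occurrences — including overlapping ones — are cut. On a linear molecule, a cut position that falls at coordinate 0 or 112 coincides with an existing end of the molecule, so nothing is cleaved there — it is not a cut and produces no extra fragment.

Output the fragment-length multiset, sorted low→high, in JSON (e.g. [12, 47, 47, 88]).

[3,4,4,5,6,8,8,8,10,12,12,12,20]

Per-enzyme occurrences:
  OquIV GGTC/3: at [17, 98] ⇒ [20, 101]
  CdoIV AAATT/1: at [31, 51, 83] ⇒ [32, 52, 84]
  KluIV CTAG/1: at [23, 41, 45, 88] ⇒ [24, 42, 46, 89]
  NpsIII CAGCAAG/5: at [59, 71, 104] ⇒ [64, 76, 109]

All cut coordinates (distinct, sorted): [20, 24, 32, 42, 46, 52, 64, 76, 84, 89, 101, 109]

Fragments:
  [0,20): 20 bp
  [20,24): 4 bp
  [24,32): 8 bp
  [32,42): 10 bp
  [42,46): 4 bp
  [46,52): 6 bp
  [52,64): 12 bp
  [64,76): 12 bp
  [76,84): 8 bp
  [84,89): 5 bp
  [89,101): 12 bp
  [101,109): 8 bp
  [109,112): 3 bp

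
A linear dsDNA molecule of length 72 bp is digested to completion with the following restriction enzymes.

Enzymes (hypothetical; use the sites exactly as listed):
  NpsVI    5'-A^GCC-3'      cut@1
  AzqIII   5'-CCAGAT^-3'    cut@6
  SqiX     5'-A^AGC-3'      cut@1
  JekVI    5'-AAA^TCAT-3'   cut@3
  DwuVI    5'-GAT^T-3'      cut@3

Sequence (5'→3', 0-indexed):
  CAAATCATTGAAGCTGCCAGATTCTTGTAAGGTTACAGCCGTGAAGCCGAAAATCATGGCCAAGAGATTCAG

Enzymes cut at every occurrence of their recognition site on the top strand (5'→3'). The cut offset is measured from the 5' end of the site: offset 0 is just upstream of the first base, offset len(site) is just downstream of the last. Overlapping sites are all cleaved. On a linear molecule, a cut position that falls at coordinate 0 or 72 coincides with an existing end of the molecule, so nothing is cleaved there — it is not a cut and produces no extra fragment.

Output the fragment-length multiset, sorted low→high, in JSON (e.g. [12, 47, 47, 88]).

Scan for sites:
  NpsVI AGCC/1: at [36, 44] ⇒ [37, 45]
  AzqIII CCAGAT/6: at [16] ⇒ [22]
  SqiX AAGC/1: at [10, 43] ⇒ [11, 44]
  JekVI AAATCAT/3: at [1, 50] ⇒ [4, 53]
  DwuVI GATT/3: at [19, 65] ⇒ [22, 68]

All cut coordinates (distinct, sorted): [4, 11, 22, 37, 44, 45, 53, 68]

Fragment lengths:
  [0,4): 4 bp
  [4,11): 7 bp
  [11,22): 11 bp
  [22,37): 15 bp
  [37,44): 7 bp
  [44,45): 1 bp
  [45,53): 8 bp
  [53,68): 15 bp
  [68,72): 4 bp

[1,4,4,7,7,8,11,15,15]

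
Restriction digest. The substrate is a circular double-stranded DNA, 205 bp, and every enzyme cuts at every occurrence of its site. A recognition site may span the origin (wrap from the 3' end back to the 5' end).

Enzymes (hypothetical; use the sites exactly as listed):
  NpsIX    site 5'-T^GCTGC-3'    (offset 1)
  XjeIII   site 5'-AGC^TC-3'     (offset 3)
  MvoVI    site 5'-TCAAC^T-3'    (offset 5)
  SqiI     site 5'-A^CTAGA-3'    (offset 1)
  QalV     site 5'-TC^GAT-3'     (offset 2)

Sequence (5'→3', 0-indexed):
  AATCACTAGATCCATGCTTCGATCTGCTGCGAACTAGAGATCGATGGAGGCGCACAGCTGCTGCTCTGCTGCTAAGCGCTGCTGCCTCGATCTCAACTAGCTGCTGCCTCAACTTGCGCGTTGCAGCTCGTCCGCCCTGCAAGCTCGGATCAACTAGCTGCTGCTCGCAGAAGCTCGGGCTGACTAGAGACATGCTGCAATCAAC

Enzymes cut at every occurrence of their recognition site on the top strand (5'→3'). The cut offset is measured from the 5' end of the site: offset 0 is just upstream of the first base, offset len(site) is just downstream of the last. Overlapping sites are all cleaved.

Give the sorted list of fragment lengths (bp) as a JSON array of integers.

Per-enzyme occurrences:
  NpsIX (TGCTGC, off=1): starts [24, 58, 66, 79, 101, 158, 192] → cuts [25, 59, 67, 80, 102, 159, 193]
  XjeIII (AGCTC, off=3): starts [124, 141, 171] → cuts [127, 144, 174]
  MvoVI (TCAACT, off=5): starts [92, 108, 149] → cuts [97, 113, 154]
  SqiI (ACTAGA, off=1): starts [4, 32, 182] → cuts [5, 33, 183]
  QalV (TCGAT, off=2): starts [18, 40, 86] → cuts [20, 42, 88]

All cut coordinates (distinct, sorted): [5, 20, 25, 33, 42, 59, 67, 80, 88, 97, 102, 113, 127, 144, 154, 159, 174, 183, 193]

Fragments:
  5→20: 15 bp
  20→25: 5 bp
  25→33: 8 bp
  33→42: 9 bp
  42→59: 17 bp
  59→67: 8 bp
  67→80: 13 bp
  80→88: 8 bp
  88→97: 9 bp
  97→102: 5 bp
  102→113: 11 bp
  113→127: 14 bp
  127→144: 17 bp
  144→154: 10 bp
  154→159: 5 bp
  159→174: 15 bp
  174→183: 9 bp
  183→193: 10 bp
  193→5 (wrap): 205-193+5 = 17 bp

[5,5,5,8,8,8,9,9,9,10,10,11,13,14,15,15,17,17,17]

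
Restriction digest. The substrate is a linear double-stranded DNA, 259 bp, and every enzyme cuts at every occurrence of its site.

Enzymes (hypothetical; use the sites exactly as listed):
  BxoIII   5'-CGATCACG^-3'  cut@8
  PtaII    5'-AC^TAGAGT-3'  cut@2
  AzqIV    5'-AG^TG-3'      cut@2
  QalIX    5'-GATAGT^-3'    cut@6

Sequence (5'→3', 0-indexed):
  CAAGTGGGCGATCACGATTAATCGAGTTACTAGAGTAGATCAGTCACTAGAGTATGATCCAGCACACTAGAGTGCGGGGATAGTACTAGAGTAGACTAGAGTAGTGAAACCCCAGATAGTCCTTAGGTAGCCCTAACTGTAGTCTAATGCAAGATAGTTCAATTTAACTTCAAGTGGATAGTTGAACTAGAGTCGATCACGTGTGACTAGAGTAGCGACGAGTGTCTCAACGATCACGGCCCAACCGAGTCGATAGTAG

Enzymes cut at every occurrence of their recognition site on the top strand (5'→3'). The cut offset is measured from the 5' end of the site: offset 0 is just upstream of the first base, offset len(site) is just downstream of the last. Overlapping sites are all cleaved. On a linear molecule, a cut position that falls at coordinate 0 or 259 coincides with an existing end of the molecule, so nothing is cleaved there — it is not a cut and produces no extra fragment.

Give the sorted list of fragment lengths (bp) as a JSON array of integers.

[2,2,4,5,5,6,8,8,10,12,12,14,14,15,16,16,16,17,19,20,38]

Per-enzyme occurrences:
  BxoIII (CGATCACG, off=8): starts [8, 193, 230] → cuts [16, 201, 238]
  PtaII (ACTAGAGT, off=2): starts [28, 45, 65, 84, 94, 185, 205] → cuts [30, 47, 67, 86, 96, 187, 207]
  AzqIV (AGTG, off=2): starts [2, 70, 102, 172, 220] → cuts [4, 72, 104, 174, 222]
  QalIX (GATAGT, off=6): starts [78, 114, 152, 176, 251] → cuts [84, 120, 158, 182, 257]

All cut coordinates (distinct, sorted): [4, 16, 30, 47, 67, 72, 84, 86, 96, 104, 120, 158, 174, 182, 187, 201, 207, 222, 238, 257]

Fragments:
  [0,4): 4 bp
  [4,16): 12 bp
  [16,30): 14 bp
  [30,47): 17 bp
  [47,67): 20 bp
  [67,72): 5 bp
  [72,84): 12 bp
  [84,86): 2 bp
  [86,96): 10 bp
  [96,104): 8 bp
  [104,120): 16 bp
  [120,158): 38 bp
  [158,174): 16 bp
  [174,182): 8 bp
  [182,187): 5 bp
  [187,201): 14 bp
  [201,207): 6 bp
  [207,222): 15 bp
  [222,238): 16 bp
  [238,257): 19 bp
  [257,259): 2 bp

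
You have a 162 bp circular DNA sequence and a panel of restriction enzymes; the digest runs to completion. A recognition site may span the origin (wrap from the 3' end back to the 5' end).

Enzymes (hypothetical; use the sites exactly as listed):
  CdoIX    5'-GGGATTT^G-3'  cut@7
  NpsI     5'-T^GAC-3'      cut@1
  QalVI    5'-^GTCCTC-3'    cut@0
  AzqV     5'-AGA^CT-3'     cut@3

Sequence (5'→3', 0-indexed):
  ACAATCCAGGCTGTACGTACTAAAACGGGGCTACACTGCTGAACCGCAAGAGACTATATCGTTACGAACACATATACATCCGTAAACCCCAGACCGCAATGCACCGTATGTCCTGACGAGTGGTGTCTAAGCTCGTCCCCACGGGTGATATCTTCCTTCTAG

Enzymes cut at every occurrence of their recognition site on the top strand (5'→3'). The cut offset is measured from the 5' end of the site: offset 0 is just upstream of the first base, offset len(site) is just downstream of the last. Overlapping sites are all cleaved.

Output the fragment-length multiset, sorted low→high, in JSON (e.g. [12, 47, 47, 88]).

[61,101]

Scan for sites:
  CdoIX (GGGATTTG, off=7): no sites
  NpsI TGAC/1: at [113] ⇒ [114]
  QalVI (GTCCTC, off=0): no sites
  AzqV AGACT/3: at [50] ⇒ [53]

Pooled cuts: [53, 114]

Fragment lengths:
  53→114: 61 bp
  114→53 (wrap): 162-114+53 = 101 bp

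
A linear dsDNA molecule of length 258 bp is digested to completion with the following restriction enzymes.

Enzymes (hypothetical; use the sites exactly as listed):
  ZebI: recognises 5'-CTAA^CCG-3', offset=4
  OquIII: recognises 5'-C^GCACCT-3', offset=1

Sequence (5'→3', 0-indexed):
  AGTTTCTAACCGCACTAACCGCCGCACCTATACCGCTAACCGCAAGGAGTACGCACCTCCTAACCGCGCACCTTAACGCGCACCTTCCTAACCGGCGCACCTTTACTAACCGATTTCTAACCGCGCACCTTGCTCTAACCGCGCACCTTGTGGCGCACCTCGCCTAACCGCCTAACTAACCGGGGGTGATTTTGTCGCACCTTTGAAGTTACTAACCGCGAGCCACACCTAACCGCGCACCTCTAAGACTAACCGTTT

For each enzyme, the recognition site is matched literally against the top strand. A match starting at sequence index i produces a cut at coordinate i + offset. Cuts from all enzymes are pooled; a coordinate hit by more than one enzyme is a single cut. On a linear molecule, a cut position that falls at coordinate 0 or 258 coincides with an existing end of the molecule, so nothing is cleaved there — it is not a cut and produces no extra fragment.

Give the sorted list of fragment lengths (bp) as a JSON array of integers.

Site scan:
  ZebI (CTAACCG, off=4): starts [5, 14, 35, 59, 87, 105, 116, 134, 163, 175, 211, 228, 248] → cuts [9, 18, 39, 63, 91, 109, 120, 138, 167, 179, 215, 232, 252]
  OquIII (CGCACCT, off=1): starts [22, 51, 66, 78, 95, 123, 141, 153, 195, 235] → cuts [23, 52, 67, 79, 96, 124, 142, 154, 196, 236]

All cut coordinates (distinct, sorted): [9, 18, 23, 39, 52, 63, 67, 79, 91, 96, 109, 120, 124, 138, 142, 154, 167, 179, 196, 215, 232, 236, 252]

Fragments:
  [0,9): 9 bp
  [9,18): 9 bp
  [18,23): 5 bp
  [23,39): 16 bp
  [39,52): 13 bp
  [52,63): 11 bp
  [63,67): 4 bp
  [67,79): 12 bp
  [79,91): 12 bp
  [91,96): 5 bp
  [96,109): 13 bp
  [109,120): 11 bp
  [120,124): 4 bp
  [124,138): 14 bp
  [138,142): 4 bp
  [142,154): 12 bp
  [154,167): 13 bp
  [167,179): 12 bp
  [179,196): 17 bp
  [196,215): 19 bp
  [215,232): 17 bp
  [232,236): 4 bp
  [236,252): 16 bp
  [252,258): 6 bp

[4,4,4,4,5,5,6,9,9,11,11,12,12,12,12,13,13,13,14,16,16,17,17,19]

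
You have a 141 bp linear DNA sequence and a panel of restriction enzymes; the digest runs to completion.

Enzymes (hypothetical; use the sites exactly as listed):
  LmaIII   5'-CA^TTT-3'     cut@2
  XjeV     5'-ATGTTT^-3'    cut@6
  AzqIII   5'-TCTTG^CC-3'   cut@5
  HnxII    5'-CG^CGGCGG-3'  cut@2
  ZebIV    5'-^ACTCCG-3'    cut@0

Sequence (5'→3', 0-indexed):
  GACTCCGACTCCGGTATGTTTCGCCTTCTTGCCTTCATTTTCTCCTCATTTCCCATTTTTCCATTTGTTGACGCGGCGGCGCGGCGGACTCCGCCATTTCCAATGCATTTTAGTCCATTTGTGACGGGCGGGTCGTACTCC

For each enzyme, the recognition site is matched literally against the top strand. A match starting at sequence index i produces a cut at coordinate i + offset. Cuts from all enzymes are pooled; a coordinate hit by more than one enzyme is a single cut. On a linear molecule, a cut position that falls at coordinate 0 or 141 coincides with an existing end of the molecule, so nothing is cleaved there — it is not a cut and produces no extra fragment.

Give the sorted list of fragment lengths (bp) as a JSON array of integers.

Scan for sites:
  LmaIII CATTT/2: at [35, 46, 53, 61, 94, 105, 115] ⇒ [37, 48, 55, 63, 96, 107, 117]
  XjeV ATGTTT/6: at [15] ⇒ [21]
  AzqIII TCTTGCC/5: at [26] ⇒ [31]
  HnxII CGCGGCGG/2: at [71, 79] ⇒ [73, 81]
  ZebIV ACTCCG/0: at [1, 7, 87] ⇒ [1, 7, 87]

Pooled cuts: [1, 7, 21, 31, 37, 48, 55, 63, 73, 81, 87, 96, 107, 117]

Fragments:
  [0,1): 1 bp
  [1,7): 6 bp
  [7,21): 14 bp
  [21,31): 10 bp
  [31,37): 6 bp
  [37,48): 11 bp
  [48,55): 7 bp
  [55,63): 8 bp
  [63,73): 10 bp
  [73,81): 8 bp
  [81,87): 6 bp
  [87,96): 9 bp
  [96,107): 11 bp
  [107,117): 10 bp
  [117,141): 24 bp

[1,6,6,6,7,8,8,9,10,10,10,11,11,14,24]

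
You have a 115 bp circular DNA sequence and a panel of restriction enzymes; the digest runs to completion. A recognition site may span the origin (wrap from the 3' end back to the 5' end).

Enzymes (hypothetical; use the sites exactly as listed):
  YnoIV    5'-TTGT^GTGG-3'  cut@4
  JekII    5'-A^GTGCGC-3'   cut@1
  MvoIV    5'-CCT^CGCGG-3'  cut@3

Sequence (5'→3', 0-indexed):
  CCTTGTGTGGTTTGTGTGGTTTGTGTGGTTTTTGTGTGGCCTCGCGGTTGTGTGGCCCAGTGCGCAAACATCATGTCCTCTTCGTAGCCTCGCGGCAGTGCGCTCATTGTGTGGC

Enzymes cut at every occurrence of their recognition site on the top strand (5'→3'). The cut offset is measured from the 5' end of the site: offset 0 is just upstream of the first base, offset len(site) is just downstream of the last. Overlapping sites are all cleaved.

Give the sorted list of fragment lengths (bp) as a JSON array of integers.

Scan for sites:
  YnoIV (TTGTGTGG, off=4): starts [2, 11, 20, 31, 47, 106] → cuts [6, 15, 24, 35, 51, 110]
  JekII (AGTGCGC, off=1): starts [58, 96] → cuts [59, 97]
  MvoIV (CCTCGCGG, off=3): starts [39, 87] → cuts [42, 90]

All cut coordinates (distinct, sorted): [6, 15, 24, 35, 42, 51, 59, 90, 97, 110]

Fragment lengths:
  6→15: 9 bp
  15→24: 9 bp
  24→35: 11 bp
  35→42: 7 bp
  42→51: 9 bp
  51→59: 8 bp
  59→90: 31 bp
  90→97: 7 bp
  97→110: 13 bp
  110→6 (wrap): 115-110+6 = 11 bp

[7,7,8,9,9,9,11,11,13,31]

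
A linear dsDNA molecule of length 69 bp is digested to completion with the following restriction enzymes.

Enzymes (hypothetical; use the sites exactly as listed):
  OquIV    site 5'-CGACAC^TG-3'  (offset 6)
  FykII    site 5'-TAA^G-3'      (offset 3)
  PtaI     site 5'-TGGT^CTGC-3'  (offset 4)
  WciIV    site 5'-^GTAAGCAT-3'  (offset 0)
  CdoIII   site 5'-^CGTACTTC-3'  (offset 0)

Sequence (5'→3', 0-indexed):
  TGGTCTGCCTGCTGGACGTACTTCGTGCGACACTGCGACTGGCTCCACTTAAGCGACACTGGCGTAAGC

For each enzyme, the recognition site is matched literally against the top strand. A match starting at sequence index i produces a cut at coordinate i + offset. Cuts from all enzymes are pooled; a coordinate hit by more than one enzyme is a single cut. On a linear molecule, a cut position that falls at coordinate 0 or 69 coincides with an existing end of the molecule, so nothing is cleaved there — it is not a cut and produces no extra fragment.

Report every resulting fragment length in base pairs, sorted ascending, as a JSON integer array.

[2,4,7,8,12,17,19]

Per-enzyme occurrences:
  OquIV CGACACTG/6: at [27, 53] ⇒ [33, 59]
  FykII TAAG/3: at [49, 64] ⇒ [52, 67]
  PtaI TGGTCTGC/4: at [0] ⇒ [4]
  WciIV (GTAAGCAT, off=0): no sites
  CdoIII CGTACTTC/0: at [16] ⇒ [16]

All cut coordinates (distinct, sorted): [4, 16, 33, 52, 59, 67]

Fragment lengths:
  [0,4): 4 bp
  [4,16): 12 bp
  [16,33): 17 bp
  [33,52): 19 bp
  [52,59): 7 bp
  [59,67): 8 bp
  [67,69): 2 bp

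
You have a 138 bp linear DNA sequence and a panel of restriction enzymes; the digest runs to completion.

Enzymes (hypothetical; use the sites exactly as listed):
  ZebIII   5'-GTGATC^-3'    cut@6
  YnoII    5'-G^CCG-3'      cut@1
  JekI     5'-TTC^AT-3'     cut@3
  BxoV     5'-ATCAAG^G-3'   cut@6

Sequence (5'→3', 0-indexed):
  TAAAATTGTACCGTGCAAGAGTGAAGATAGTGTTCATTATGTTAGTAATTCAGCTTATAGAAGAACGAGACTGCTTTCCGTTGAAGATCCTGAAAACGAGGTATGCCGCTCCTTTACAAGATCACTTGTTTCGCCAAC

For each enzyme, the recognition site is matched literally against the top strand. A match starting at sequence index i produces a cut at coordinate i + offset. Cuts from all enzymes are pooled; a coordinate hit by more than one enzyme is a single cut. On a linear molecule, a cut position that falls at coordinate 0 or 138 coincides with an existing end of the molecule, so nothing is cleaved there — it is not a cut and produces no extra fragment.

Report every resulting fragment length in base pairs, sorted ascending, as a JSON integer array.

[33,35,70]

Site scan:
  ZebIII (GTGATC, off=6): no sites
  YnoII (GCCG, off=1): starts [104] → cuts [105]
  JekI (TTCAT, off=3): starts [32] → cuts [35]
  BxoV (ATCAAGG, off=6): no sites

All cut coordinates (distinct, sorted): [35, 105]

Fragments:
  [0,35): 35 bp
  [35,105): 70 bp
  [105,138): 33 bp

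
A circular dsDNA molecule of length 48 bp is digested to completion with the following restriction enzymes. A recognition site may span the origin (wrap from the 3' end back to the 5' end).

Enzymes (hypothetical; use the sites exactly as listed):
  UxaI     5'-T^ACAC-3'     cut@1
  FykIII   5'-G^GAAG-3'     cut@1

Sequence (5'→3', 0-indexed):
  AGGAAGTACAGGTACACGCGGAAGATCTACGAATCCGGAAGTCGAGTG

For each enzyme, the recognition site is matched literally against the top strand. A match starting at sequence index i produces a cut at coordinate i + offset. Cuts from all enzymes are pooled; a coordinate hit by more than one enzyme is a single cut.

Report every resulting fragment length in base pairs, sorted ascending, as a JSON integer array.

[7,11,13,17]

Scan for sites:
  UxaI (TACAC, off=1): starts [12] → cuts [13]
  FykIII (GGAAG, off=1): starts [1, 19, 36] → cuts [2, 20, 37]

All cut coordinates (distinct, sorted): [2, 13, 20, 37]

Fragment lengths:
  2→13: 11 bp
  13→20: 7 bp
  20→37: 17 bp
  37→2 (wrap): 48-37+2 = 13 bp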